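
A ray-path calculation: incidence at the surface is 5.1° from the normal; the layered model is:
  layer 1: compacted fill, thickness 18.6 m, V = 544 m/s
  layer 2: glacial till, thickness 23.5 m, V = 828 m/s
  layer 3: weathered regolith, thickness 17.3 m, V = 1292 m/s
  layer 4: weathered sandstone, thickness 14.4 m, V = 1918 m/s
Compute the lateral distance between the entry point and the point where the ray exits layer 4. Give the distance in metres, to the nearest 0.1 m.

p = sin θ₁/V₁ = sin 5.1°/544 = 1.6341e-04 s/m is conserved through the stack.
Layer 1: θ = 5.10°; offset = 18.6·tan 5.10° = 1.660 m.
Layer 2: sin θ = p·828 = 0.1353 → θ = 7.78°; offset = 23.5·tan 7.78° = 3.209 m.
Layer 3: sin θ = p·1292 = 0.2111 → θ = 12.19°; offset = 17.3·tan 12.19° = 3.737 m.
Layer 4: sin θ = p·1918 = 0.3134 → θ = 18.27°; offset = 14.4·tan 18.27° = 4.753 m.
Total horizontal offset = 13.358 m.

13.4 m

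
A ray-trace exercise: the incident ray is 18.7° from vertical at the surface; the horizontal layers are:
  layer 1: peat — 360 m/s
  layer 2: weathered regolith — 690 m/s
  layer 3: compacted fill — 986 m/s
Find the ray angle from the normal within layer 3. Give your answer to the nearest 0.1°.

61.4°

Snell's law across each interface conserves sin θ / V, so sin θ_3 = V_3·sin θ₁/V₁.
sin θ_3 = 986 × sin 18.7° / 360 = 0.8781.
θ_3 = 61.42° from the vertical.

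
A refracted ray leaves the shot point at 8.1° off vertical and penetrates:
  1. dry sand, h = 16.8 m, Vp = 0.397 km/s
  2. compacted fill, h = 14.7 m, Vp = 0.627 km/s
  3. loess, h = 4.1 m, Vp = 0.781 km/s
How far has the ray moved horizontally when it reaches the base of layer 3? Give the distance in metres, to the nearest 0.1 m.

6.9 m

Apply Snell's law at each interface; in layer i the horizontal offset is hᵢ·tan θᵢ.
Layer 1: θ = 8.10°; offset = 16.8·tan 8.10° = 2.391 m.
Layer 2: sin θ = 0.627·sin 8.1°/0.397 = 0.2225, θ = 12.86°; offset = 14.7·tan 12.86° = 3.355 m.
Layer 3: sin θ = 0.781·sin 8.1°/0.397 = 0.2772, θ = 16.09°; offset = 4.1·tan 16.09° = 1.183 m.
Total horizontal offset = 6.929 m.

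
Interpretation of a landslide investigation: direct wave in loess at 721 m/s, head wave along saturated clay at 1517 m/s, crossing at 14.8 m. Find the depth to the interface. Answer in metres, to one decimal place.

4.4 m

x_cross = 2h·√((V₂+V₁)/(V₂−V₁)) → h = x_cross / (2·√((V₂+V₁)/(V₂−V₁))).
√((V₂+V₁)/(V₂−V₁)) = √((1517+721)/(1517−721)) = 1.6768.
h = 14.8 / (2·1.6768) = 4.41 m.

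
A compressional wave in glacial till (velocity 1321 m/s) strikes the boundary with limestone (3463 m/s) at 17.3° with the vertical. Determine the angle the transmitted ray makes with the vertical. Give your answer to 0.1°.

51.2°

Snell's law: sin θ₂ = (V₂/V₁)·sin θ₁ = (3463/1321)·sin 17.3° = 0.7796.
θ₂ = sin⁻¹(0.7796) = 51.22° (from vertical).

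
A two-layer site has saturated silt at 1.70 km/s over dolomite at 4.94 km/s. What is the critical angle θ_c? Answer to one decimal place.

At critical incidence the refracted ray runs along the interface (θ₂ = 90°), so sin θ_c = V₁/V₂.
θ_c = arcsin(1.70/4.94) = arcsin 0.3441 = 20.13°.

20.1°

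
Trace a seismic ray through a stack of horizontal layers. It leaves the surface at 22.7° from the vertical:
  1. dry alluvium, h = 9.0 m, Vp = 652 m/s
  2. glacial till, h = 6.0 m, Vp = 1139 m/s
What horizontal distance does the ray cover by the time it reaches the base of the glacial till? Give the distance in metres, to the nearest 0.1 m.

Apply Snell's law at each interface; in layer i the horizontal offset is hᵢ·tan θᵢ.
Layer 1: θ = 22.70°; offset = 9.0·tan 22.70° = 3.765 m.
Layer 2: sin θ = 1139·sin 22.7°/652 = 0.6742, θ = 42.39°; offset = 6.0·tan 42.39° = 5.477 m.
Total horizontal offset = 9.241 m.

9.2 m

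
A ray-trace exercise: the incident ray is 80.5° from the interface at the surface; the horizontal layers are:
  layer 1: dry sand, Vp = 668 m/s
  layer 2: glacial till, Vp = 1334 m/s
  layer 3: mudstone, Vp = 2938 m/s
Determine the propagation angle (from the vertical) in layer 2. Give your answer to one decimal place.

From the normal: θ₁ = 90° − 80.5° = 9.5°.
Snell's law across each interface conserves sin θ / V, so sin θ_2 = V_2·sin θ₁/V₁.
sin θ_2 = 1334 × sin 9.5° / 668 = 0.3296.
θ_2 = arcsin 0.3296 = 19.24°.

19.2°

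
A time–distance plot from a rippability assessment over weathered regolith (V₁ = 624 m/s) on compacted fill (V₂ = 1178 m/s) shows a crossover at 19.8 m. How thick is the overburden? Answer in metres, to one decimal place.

5.5 m

x_cross = 2h·√((V₂+V₁)/(V₂−V₁)) → h = x_cross / (2·√((V₂+V₁)/(V₂−V₁))).
√((V₂+V₁)/(V₂−V₁)) = √((1178+624)/(1178−624)) = 1.8035.
h = 19.8 / (2·1.8035) = 5.49 m.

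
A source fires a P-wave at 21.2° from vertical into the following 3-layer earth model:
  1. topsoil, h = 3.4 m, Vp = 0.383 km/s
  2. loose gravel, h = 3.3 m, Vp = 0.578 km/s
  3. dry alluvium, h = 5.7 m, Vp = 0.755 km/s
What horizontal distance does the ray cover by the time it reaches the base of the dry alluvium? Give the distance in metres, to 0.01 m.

p = sin θ₁/V₁ = sin 21.2°/0.383 = 9.4419e-01 s/km is conserved through the stack.
Layer 1: θ = 21.20°; offset = 3.4·tan 21.20° = 1.3188 m.
Layer 2: sin θ = p·0.578 = 0.5457 → θ = 33.08°; offset = 3.3·tan 33.08° = 2.1492 m.
Layer 3: sin θ = p·0.755 = 0.7129 → θ = 45.47°; offset = 5.7·tan 45.47° = 5.7940 m.
Summing the layer offsets gives 9.2619 m.

9.26 m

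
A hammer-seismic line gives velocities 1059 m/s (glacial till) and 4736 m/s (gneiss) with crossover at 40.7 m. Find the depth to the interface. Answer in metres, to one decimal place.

x_cross = 2h·√((V₂+V₁)/(V₂−V₁)) → h = x_cross / (2·√((V₂+V₁)/(V₂−V₁))).
√((V₂+V₁)/(V₂−V₁)) = √((4736+1059)/(4736−1059)) = 1.2554.
h = 40.7 / (2·1.2554) = 16.21 m.

16.2 m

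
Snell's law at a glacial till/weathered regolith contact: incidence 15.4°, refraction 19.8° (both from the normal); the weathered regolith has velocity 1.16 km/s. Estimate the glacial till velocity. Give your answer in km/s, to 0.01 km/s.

Snell's law: sin 15.4°/V₁ = sin 19.8°/V₂.
V₁ = V₂·sin 15.4°/sin 19.8° = 1.16 × 0.7840 = 0.91 km/s.

0.91 km/s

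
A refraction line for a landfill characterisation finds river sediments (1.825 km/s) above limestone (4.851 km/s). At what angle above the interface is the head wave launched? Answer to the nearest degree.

68°

At critical incidence the refracted ray runs along the interface (θ₂ = 90°), so sin θ_c = V₁/V₂.
θ_c = arcsin(1.825/4.851) = arcsin 0.3762 = 22.10°.
Measured from the interface: 90° − 22.10° = 67.90°.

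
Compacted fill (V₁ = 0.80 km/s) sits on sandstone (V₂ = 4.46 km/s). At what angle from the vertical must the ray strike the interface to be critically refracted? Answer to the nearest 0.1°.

Critical incidence: sin θ_c = V₁/V₂ = 0.80/4.46 = 0.1794.
θ_c = arcsin 0.1794 = 10.33°.

10.3°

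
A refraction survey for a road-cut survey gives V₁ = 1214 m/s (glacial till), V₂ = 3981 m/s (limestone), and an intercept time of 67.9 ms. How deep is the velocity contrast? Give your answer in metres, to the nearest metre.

43 m

θ_c = arcsin(1214/3981) = 17.76°; cos θ_c = 0.9524.
tᵢ = 2h cos θ_c/V₁ ⇒ h = tᵢ·V₁/(2 cos θ_c) = 0.0679·1214/(2·0.9524) = 43.28 m.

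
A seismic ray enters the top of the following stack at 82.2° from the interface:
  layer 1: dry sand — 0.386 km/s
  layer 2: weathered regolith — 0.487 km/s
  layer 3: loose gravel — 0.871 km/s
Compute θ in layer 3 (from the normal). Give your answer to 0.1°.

From the normal: θ₁ = 90° − 82.2° = 7.8°.
Snell's law across each interface conserves sin θ / V, so sin θ_3 = V_3·sin θ₁/V₁.
sin θ_3 = 0.871 × sin 7.8° / 0.386 = 0.3062.
θ_3 = 17.83° from the vertical.

17.8°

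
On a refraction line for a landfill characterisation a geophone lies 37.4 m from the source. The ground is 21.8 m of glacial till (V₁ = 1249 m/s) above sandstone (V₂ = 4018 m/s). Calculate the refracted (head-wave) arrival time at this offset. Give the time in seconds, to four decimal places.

0.0425 s

t = x/V₂ + 2h·√(V₂²−V₁²)/(V₁V₂).
√(V₂²−V₁²) = √(4018²−1249²) = 3818.9 m/s; delay term = 2·21.8·3818.9/(1249·4018) = 0.03318 s.
t = 37.4/4018 + 0.03318 = 0.04249 s.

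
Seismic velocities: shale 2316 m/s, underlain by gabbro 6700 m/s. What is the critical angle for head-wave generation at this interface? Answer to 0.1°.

20.2°

Critical incidence: sin θ_c = V₁/V₂ = 2316/6700 = 0.3457.
θ_c = arcsin 0.3457 = 20.22°.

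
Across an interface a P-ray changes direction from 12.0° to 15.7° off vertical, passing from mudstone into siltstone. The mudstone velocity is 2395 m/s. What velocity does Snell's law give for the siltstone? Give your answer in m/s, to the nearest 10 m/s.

3120 m/s

Snell's law: sin 12.0°/V₁ = sin 15.7°/V₂.
V₂ = V₁·sin 15.7°/sin 12.0° = 2395 × 1.3015 = 3117.13 m/s.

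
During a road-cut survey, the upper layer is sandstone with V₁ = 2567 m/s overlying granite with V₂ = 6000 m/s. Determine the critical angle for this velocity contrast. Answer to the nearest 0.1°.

At critical incidence the refracted ray runs along the interface (θ₂ = 90°), so sin θ_c = V₁/V₂.
θ_c = arcsin(2567/6000) = arcsin 0.4278 = 25.33°.

25.3°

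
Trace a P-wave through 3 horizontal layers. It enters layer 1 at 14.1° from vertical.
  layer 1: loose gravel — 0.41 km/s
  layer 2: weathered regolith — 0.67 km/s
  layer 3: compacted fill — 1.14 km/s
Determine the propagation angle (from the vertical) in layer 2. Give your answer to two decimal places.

Snell's law across each interface conserves sin θ / V, so sin θ_2 = V_2·sin θ₁/V₁.
sin θ_2 = 0.67 × sin 14.1° / 0.41 = 0.3981.
θ_2 = 23.46° from the vertical.

23.46°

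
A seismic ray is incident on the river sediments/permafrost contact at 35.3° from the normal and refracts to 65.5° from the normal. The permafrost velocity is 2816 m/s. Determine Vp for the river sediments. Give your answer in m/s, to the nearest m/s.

sin 35.3° = 0.5779; sin 65.5° = 0.9100.
V₁ = V₂·(sin θ₁/sin θ₂) = 2816·(0.5779/0.9100) = 1788.26 m/s.

1788 m/s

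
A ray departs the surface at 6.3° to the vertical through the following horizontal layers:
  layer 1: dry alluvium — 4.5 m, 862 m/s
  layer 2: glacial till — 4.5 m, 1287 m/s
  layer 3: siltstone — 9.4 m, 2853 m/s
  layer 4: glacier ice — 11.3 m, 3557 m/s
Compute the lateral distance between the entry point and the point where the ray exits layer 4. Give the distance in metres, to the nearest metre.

p = sin θ₁/V₁ = sin 6.3°/862 = 1.2730e-04 s/m is conserved through the stack.
Layer 1: θ = 6.30°; offset = 4.5·tan 6.30° = 0.497 m.
Layer 2: sin θ = p·1287 = 0.1638 → θ = 9.43°; offset = 4.5·tan 9.43° = 0.747 m.
Layer 3: sin θ = p·2853 = 0.3632 → θ = 21.30°; offset = 9.4·tan 21.30° = 3.664 m.
Layer 4: sin θ = p·3557 = 0.4528 → θ = 26.92°; offset = 11.3·tan 26.92° = 5.739 m.
Total horizontal offset = 10.647 m.

11 m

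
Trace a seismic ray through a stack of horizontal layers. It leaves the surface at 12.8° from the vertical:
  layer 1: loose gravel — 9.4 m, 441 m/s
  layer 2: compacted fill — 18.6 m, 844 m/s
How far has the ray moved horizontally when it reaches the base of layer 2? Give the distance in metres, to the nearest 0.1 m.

Ray parameter p = sin 12.8° / 441 m/s = 5.0238e-04 s/m.
Layer 1: θ = 12.80°; offset = 9.4·tan 12.80° = 2.136 m.
Layer 2: sin θ = p·844 = 0.4240 → θ = 25.09°; offset = 18.6·tan 25.09° = 8.708 m.
Σ offsets = 10.844 m.

10.8 m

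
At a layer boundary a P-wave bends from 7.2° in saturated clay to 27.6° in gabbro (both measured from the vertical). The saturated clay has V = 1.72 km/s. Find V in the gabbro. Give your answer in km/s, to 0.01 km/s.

Snell's law: sin 7.2°/V₁ = sin 27.6°/V₂.
V₂ = V₁·sin 27.6°/sin 7.2° = 1.72 × 3.6965 = 6.36 km/s.

6.36 km/s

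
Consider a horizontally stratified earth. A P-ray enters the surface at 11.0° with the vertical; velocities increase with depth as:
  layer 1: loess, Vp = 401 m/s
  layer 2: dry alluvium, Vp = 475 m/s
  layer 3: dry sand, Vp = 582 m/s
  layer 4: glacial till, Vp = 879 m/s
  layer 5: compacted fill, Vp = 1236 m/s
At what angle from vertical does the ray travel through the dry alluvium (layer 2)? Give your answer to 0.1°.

Snell's law across each interface conserves sin θ / V, so sin θ_2 = V_2·sin θ₁/V₁.
sin θ_2 = 475 × sin 11.0° / 401 = 0.2260.
θ_2 = arcsin 0.2260 = 13.06°.

13.1°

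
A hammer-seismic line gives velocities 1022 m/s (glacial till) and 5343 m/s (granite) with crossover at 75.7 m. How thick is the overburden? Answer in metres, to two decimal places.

31.19 m

x_cross = 2h·√((V₂+V₁)/(V₂−V₁)) → h = x_cross / (2·√((V₂+V₁)/(V₂−V₁))).
√((V₂+V₁)/(V₂−V₁)) = √((5343+1022)/(5343−1022)) = 1.2137.
h = 75.7 / (2·1.2137) = 31.19 m.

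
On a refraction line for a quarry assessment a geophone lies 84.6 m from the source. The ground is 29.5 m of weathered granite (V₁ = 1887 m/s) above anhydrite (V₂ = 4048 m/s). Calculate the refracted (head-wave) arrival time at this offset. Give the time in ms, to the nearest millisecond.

49 ms

θ_c = arcsin(V₁/V₂) = arcsin(1887/4048) = 27.79°, cos θ_c = 0.8847.
Intercept time tᵢ = 2h cos θ_c / V₁ = 2·29.5·0.8847/1887 = 0.02766 s.
t = x/V₂ + tᵢ = 84.6/4048 + 0.02766 = 0.04856 s.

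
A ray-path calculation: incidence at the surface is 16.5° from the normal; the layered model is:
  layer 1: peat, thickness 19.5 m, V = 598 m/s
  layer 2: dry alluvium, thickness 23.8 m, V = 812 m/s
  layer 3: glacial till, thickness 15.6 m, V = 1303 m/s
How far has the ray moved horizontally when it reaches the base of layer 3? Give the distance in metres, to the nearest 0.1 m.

Apply Snell's law at each interface; in layer i the horizontal offset is hᵢ·tan θᵢ.
Layer 1: θ = 16.50°; offset = 19.5·tan 16.50° = 5.776 m.
Layer 2: sin θ = 812·sin 16.5°/598 = 0.3857, θ = 22.68°; offset = 23.8·tan 22.68° = 9.948 m.
Layer 3: sin θ = 1303·sin 16.5°/598 = 0.6188, θ = 38.23°; offset = 15.6·tan 38.23° = 12.290 m.
Summing the layer offsets gives 28.014 m.

28.0 m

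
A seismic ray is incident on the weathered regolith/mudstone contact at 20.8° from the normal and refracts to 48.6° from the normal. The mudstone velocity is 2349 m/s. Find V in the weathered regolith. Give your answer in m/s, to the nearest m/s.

1112 m/s

Snell's law: sin 20.8°/V₁ = sin 48.6°/V₂.
V₁ = V₂·sin 20.8°/sin 48.6° = 2349 × 0.4734 = 1112.03 m/s.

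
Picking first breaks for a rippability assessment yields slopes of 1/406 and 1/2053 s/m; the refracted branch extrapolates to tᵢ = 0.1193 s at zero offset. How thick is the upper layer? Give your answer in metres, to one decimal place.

24.7 m

h = tᵢ·V₁·V₂ / (2·√(V₂²−V₁²)).
√(V₂²−V₁²) = √(2053² − 406²) = 2012.5 m/s.
h = 0.1193 s × 406 × 2053 / (2 × 2012.5) = 24.71 m.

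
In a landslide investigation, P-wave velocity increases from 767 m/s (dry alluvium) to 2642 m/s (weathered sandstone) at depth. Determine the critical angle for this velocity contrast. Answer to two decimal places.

16.88°

Critical incidence: sin θ_c = V₁/V₂ = 767/2642 = 0.2903.
θ_c = arcsin 0.2903 = 16.88°.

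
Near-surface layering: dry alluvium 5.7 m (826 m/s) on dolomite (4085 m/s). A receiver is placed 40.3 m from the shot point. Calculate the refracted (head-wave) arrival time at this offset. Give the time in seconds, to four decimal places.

t = x/V₂ + 2h·√(V₂²−V₁²)/(V₁V₂).
√(V₂²−V₁²) = √(4085²−826²) = 4000.6 m/s; delay term = 2·5.7·4000.6/(826·4085) = 0.01352 s.
t = 40.3/4085 + 0.01352 = 0.02338 s.

0.0234 s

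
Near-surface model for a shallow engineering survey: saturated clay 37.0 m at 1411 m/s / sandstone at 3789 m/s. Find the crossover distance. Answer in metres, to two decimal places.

109.43 m

θ_c = arcsin(1411/3789) = 21.86°, so cos θ_c = 0.9281 and tᵢ = 2h cos θ_c/V₁ = 0.0487 s.
At crossover x/V₁ = x/V₂ + tᵢ ⇒ x = tᵢ/(1/V₁ − 1/V₂) = 0.04867/(7.0872e-04 − 2.6392e-04) = 109.43 m.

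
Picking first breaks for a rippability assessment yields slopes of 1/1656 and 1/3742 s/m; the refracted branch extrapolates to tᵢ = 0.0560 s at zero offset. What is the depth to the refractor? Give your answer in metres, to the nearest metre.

θ_c = arcsin(1656/3742) = 26.27°; cos θ_c = 0.8967.
tᵢ = 2h cos θ_c/V₁ ⇒ h = tᵢ·V₁/(2 cos θ_c) = 0.056·1656/(2·0.8967) = 51.71 m.

52 m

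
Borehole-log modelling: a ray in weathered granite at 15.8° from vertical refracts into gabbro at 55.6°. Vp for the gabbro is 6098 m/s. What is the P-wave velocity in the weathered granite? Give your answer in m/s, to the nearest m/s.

2012 m/s

Snell's law: sin 15.8°/V₁ = sin 55.6°/V₂.
V₁ = V₂·sin 15.8°/sin 55.6° = 6098 × 0.3300 = 2012.29 m/s.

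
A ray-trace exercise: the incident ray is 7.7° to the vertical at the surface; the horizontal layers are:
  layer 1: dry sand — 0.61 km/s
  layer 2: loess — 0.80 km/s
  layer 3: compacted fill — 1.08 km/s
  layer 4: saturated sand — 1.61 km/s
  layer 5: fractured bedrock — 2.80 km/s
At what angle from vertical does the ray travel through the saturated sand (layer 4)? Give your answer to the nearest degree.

Snell's law across each interface conserves sin θ / V, so sin θ_4 = V_4·sin θ₁/V₁.
sin θ_4 = 1.61 × sin 7.7° / 0.61 = 0.3536.
θ_4 = arcsin 0.3536 = 20.71°.

21°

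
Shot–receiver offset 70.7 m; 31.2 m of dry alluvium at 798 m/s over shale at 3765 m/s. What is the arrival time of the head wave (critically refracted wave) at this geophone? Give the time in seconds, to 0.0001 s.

0.0952 s

θ_c = arcsin(V₁/V₂) = arcsin(798/3765) = 12.24°, cos θ_c = 0.9773.
Intercept time tᵢ = 2h cos θ_c / V₁ = 2·31.2·0.9773/798 = 0.07642 s.
t = x/V₂ + tᵢ = 70.7/3765 + 0.07642 = 0.09520 s.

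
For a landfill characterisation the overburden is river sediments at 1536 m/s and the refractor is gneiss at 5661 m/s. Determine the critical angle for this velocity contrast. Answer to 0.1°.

At critical incidence the refracted ray runs along the interface (θ₂ = 90°), so sin θ_c = V₁/V₂.
θ_c = arcsin(1536/5661) = arcsin 0.2713 = 15.74°.

15.7°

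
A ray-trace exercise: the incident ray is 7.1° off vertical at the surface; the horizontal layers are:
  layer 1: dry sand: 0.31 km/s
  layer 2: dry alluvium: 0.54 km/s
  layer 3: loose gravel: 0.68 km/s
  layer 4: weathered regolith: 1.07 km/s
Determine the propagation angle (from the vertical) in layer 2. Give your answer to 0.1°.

Snell's law across each interface conserves sin θ / V, so sin θ_2 = V_2·sin θ₁/V₁.
sin θ_2 = 0.54 × sin 7.1° / 0.31 = 0.2153.
θ_2 = arcsin 0.2153 = 12.43°.

12.4°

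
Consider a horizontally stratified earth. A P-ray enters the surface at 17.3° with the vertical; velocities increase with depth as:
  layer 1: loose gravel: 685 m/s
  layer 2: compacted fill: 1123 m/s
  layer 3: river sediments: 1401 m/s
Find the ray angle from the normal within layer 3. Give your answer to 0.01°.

37.46°

Ray parameter p = sin 17.3° / 685 = 4.3412e-04 s/m.
sin θ_3 = p·V_3 = 4.3412e-04 × 1401 = 0.6082.
θ_3 = 37.46° from the vertical.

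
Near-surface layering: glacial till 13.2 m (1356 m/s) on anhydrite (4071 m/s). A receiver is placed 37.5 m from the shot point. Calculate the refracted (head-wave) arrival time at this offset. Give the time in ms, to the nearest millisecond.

28 ms

t = x/V₂ + 2h·√(V₂²−V₁²)/(V₁V₂).
√(V₂²−V₁²) = √(4071²−1356²) = 3838.5 m/s; delay term = 2·13.2·3838.5/(1356·4071) = 0.01836 s.
t = 37.5/4071 + 0.01836 = 0.02757 s.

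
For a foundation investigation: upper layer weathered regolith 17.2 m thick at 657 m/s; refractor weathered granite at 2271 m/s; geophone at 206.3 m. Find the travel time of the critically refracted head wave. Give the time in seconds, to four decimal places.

0.1410 s

θ_c = arcsin(V₁/V₂) = arcsin(657/2271) = 16.82°, cos θ_c = 0.9572.
Intercept time tᵢ = 2h cos θ_c / V₁ = 2·17.2·0.9572/657 = 0.05012 s.
t = x/V₂ + tᵢ = 206.3/2271 + 0.05012 = 0.14096 s.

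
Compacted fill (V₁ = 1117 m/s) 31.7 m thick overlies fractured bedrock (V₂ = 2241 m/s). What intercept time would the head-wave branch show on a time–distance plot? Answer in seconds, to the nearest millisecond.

0.049 s

θ_c = arcsin(V₁/V₂) = arcsin(1117/2241) = 29.90°; cos θ_c = 0.8669.
tᵢ = 2h·cos θ_c / V₁ = 2·31.7·0.8669 / 1117 = 0.04921 s.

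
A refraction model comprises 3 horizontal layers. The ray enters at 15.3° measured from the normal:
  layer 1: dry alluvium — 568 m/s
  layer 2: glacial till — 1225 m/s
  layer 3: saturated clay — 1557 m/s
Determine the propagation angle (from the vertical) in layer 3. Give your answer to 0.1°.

Snell's law across each interface conserves sin θ / V, so sin θ_3 = V_3·sin θ₁/V₁.
sin θ_3 = 1557 × sin 15.3° / 568 = 0.7233.
θ_3 = arcsin 0.7233 = 46.33°.

46.3°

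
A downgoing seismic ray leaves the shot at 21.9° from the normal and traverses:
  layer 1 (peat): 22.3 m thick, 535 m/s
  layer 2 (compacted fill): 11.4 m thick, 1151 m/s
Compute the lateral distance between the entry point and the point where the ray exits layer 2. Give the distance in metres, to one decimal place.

p = sin θ₁/V₁ = sin 21.9°/535 = 6.9717e-04 s/m is conserved through the stack.
Layer 1: θ = 21.90°; offset = 22.3·tan 21.90° = 8.965 m.
Layer 2: sin θ = p·1151 = 0.8024 → θ = 53.36°; offset = 11.4·tan 53.36° = 15.330 m.
Summing the layer offsets gives 24.295 m.

24.3 m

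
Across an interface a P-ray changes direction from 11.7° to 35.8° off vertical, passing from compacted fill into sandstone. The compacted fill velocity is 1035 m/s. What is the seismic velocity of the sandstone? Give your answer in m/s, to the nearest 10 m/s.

Snell's law: sin 11.7°/V₁ = sin 35.8°/V₂.
V₂ = V₁·sin 35.8°/sin 11.7° = 1035 × 2.8846 = 2985.55 m/s.

2990 m/s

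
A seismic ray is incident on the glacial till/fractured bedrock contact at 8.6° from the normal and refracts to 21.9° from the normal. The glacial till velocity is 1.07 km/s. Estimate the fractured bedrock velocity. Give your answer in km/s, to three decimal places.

sin 8.6° = 0.1495; sin 21.9° = 0.3730.
V₂ = V₁·(sin θ₂/sin θ₁) = 1.07·(0.3730/0.1495) = 2.669 km/s.

2.669 km/s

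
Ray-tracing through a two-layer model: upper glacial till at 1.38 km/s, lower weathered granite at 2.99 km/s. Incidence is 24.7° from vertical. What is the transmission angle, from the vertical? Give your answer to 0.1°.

sin θ₁/V₁ = sin θ₂/V₂ ⇒ sin θ₂ = 2.99·sin 24.7°/1.38 = 2.99·0.4179/1.38 = 0.9054.
θ₂ = sin⁻¹(0.9054) = 64.87° (from vertical).

64.9°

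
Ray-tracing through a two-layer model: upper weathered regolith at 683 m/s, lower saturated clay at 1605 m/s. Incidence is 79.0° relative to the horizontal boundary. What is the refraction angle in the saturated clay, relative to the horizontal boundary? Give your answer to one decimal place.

63.4°

Convert to the normal: θ₁ = 90° − 79.0° = 11.0°.
sin θ₁/V₁ = sin θ₂/V₂ ⇒ sin θ₂ = 1605·sin 11.0°/683 = 1605·0.1908/683 = 0.4484.
θ₂ = sin⁻¹(0.4484) = 26.64° (from vertical).
From the interface: 90° − 26.64° = 63.36°.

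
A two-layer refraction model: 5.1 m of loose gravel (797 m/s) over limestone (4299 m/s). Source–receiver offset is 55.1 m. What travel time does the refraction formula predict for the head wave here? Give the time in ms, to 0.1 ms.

θ_c = arcsin(V₁/V₂) = arcsin(797/4299) = 10.68°, cos θ_c = 0.9827.
Intercept time tᵢ = 2h cos θ_c / V₁ = 2·5.1·0.9827/797 = 0.01258 s.
t = x/V₂ + tᵢ = 55.1/4299 + 0.01258 = 0.02539 s.

25.4 ms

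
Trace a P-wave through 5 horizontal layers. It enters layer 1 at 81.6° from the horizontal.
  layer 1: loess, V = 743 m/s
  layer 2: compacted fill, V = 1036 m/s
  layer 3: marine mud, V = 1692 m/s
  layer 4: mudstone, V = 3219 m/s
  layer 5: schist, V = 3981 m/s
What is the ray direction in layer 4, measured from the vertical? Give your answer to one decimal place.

39.3°

From the normal: θ₁ = 90° − 81.6° = 8.4°.
Ray parameter p = sin 8.4° / 743 = 1.9661e-04 s/m.
sin θ_4 = p·V_4 = 1.9661e-04 × 3219 = 0.6329.
θ_4 = 39.26° from the vertical.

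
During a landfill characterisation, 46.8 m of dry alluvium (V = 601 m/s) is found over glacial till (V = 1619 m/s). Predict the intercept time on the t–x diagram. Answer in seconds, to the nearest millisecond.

0.145 s

θ_c = arcsin(V₁/V₂) = arcsin(601/1619) = 21.79°; cos θ_c = 0.9285.
tᵢ = 2h·cos θ_c / V₁ = 2·46.8·0.9285 / 601 = 0.14461 s.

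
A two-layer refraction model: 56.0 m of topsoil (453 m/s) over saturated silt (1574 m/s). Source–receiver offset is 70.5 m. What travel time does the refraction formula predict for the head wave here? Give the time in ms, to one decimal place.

θ_c = arcsin(V₁/V₂) = arcsin(453/1574) = 16.73°, cos θ_c = 0.9577.
Intercept time tᵢ = 2h cos θ_c / V₁ = 2·56.0·0.9577/453 = 0.23678 s.
t = x/V₂ + tᵢ = 70.5/1574 + 0.23678 = 0.28157 s.

281.6 ms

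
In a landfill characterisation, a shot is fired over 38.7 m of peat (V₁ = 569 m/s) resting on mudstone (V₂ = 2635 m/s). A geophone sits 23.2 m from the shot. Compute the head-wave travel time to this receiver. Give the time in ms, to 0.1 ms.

t = x/V₂ + 2h·√(V₂²−V₁²)/(V₁V₂).
√(V₂²−V₁²) = √(2635²−569²) = 2572.8 m/s; delay term = 2·38.7·2572.8/(569·2635) = 0.13282 s.
t = 23.2/2635 + 0.13282 = 0.14162 s.

141.6 ms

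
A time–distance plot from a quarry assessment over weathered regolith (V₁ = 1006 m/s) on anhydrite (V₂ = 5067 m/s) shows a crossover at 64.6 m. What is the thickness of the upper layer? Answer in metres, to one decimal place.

h = (x_cross/2)·√((V₂−V₁)/(V₂+V₁)).
(V₂−V₁)/(V₂+V₁) = (5067−1006)/(5067+1006) = 0.6687; √ = 0.8177.
h = (64.6/2)·0.8177 = 26.41 m.

26.4 m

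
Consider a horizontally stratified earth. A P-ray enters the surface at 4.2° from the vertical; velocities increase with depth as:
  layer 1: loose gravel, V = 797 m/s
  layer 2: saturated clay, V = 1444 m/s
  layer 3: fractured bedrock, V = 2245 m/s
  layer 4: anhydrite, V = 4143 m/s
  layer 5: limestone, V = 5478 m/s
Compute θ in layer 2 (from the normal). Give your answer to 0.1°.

Ray parameter p = sin 4.2° / 797 = 9.1892e-05 s/m.
sin θ_2 = p·V_2 = 9.1892e-05 × 1444 = 0.1327.
θ_2 = arcsin 0.1327 = 7.63°.

7.6°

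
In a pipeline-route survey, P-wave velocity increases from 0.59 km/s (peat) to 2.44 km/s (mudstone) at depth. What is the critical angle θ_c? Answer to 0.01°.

At critical incidence the refracted ray runs along the interface (θ₂ = 90°), so sin θ_c = V₁/V₂.
θ_c = arcsin(0.59/2.44) = arcsin 0.2418 = 13.99°.

13.99°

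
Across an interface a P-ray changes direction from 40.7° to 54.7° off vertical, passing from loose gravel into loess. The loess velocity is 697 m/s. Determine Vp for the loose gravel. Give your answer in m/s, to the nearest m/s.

557 m/s

sin 40.7° = 0.6521; sin 54.7° = 0.8161.
V₁ = V₂·(sin θ₁/sin θ₂) = 697·(0.6521/0.8161) = 556.91 m/s.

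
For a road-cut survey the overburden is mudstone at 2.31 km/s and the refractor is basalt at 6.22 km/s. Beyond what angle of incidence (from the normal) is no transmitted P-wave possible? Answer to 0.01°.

At critical incidence the refracted ray runs along the interface (θ₂ = 90°), so sin θ_c = V₁/V₂.
θ_c = arcsin(2.31/6.22) = arcsin 0.3714 = 21.80°.

21.80°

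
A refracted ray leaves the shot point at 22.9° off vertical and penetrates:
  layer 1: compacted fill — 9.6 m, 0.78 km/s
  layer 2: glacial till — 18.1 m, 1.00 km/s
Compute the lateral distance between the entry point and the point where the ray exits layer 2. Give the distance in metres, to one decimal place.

14.5 m

Ray parameter p = sin 22.9° / 0.78 km/s = 4.9888e-01 s/km.
Layer 1: θ = 22.90°; offset = 9.6·tan 22.90° = 4.055 m.
Layer 2: sin θ = p·1.00 = 0.4989 → θ = 29.93°; offset = 18.1·tan 29.93° = 10.419 m.
Σ offsets = 14.474 m.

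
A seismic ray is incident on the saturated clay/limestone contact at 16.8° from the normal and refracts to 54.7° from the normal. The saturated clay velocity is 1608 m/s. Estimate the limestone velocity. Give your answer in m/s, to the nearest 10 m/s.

sin 16.8° = 0.2890; sin 54.7° = 0.8161.
V₂ = V₁·(sin θ₂/sin θ₁) = 1608·(0.8161/0.2890) = 4540.50 m/s.

4540 m/s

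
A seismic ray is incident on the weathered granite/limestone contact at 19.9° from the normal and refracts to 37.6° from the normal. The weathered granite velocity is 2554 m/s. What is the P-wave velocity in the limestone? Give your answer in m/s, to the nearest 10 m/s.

Snell's law: sin 19.9°/V₁ = sin 37.6°/V₂.
V₂ = V₁·sin 37.6°/sin 19.9° = 2554 × 1.7925 = 4578.16 m/s.

4580 m/s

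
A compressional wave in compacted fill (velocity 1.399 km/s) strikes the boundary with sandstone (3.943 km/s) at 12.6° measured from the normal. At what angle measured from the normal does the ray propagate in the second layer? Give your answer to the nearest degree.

38°

sin θ₁/V₁ = sin θ₂/V₂ ⇒ sin θ₂ = 3.943·sin 12.6°/1.399 = 3.943·0.2181/1.399 = 0.6148.
θ₂ = sin⁻¹(0.6148) = 37.94° (from vertical).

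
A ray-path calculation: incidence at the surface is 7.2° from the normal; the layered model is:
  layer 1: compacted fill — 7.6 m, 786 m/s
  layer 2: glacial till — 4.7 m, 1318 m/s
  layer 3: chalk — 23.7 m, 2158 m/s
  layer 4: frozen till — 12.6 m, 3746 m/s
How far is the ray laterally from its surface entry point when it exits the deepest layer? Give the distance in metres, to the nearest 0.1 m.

Apply Snell's law at each interface; in layer i the horizontal offset is hᵢ·tan θᵢ.
Layer 1: θ = 7.20°; offset = 7.6·tan 7.20° = 0.960 m.
Layer 2: sin θ = 1318·sin 7.2°/786 = 0.2102, θ = 12.13°; offset = 4.7·tan 12.13° = 1.010 m.
Layer 3: sin θ = 2158·sin 7.2°/786 = 0.3441, θ = 20.13°; offset = 23.7·tan 20.13° = 8.686 m.
Layer 4: sin θ = 3746·sin 7.2°/786 = 0.5973, θ = 36.68°; offset = 12.6·tan 36.68° = 9.384 m.
Σ offsets = 20.041 m.

20.0 m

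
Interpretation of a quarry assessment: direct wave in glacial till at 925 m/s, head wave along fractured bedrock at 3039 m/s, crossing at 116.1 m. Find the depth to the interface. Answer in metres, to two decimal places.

42.39 m

h = (x_cross/2)·√((V₂−V₁)/(V₂+V₁)).
(V₂−V₁)/(V₂+V₁) = (3039−925)/(3039+925) = 0.5333; √ = 0.7303.
h = (116.1/2)·0.7303 = 42.39 m.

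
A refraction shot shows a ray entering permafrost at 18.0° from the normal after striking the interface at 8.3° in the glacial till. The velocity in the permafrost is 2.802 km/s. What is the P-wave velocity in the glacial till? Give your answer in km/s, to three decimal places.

1.309 km/s

sin 8.3° = 0.1444; sin 18.0° = 0.3090.
V₁ = V₂·(sin θ₁/sin θ₂) = 2.802·(0.1444/0.3090) = 1.309 km/s.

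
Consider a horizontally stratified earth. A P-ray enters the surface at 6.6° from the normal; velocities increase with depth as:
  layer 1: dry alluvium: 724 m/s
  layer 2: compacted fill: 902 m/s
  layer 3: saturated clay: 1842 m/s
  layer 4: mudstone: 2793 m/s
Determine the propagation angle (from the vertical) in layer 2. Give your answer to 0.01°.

Snell's law across each interface conserves sin θ / V, so sin θ_2 = V_2·sin θ₁/V₁.
sin θ_2 = 902 × sin 6.6° / 724 = 0.1432.
θ_2 = arcsin 0.1432 = 8.23°.

8.23°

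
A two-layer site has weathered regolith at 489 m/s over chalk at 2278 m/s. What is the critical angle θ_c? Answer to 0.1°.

12.4°

Critical incidence: sin θ_c = V₁/V₂ = 489/2278 = 0.2147.
θ_c = arcsin 0.2147 = 12.40°.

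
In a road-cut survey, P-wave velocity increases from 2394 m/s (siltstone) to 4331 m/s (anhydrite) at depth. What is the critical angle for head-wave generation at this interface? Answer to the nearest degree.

34°

At critical incidence the refracted ray runs along the interface (θ₂ = 90°), so sin θ_c = V₁/V₂.
θ_c = arcsin(2394/4331) = arcsin 0.5528 = 33.56°.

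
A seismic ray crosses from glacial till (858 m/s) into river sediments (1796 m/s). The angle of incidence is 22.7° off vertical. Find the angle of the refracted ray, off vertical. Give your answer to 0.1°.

sin θ₁/V₁ = sin θ₂/V₂ ⇒ sin θ₂ = 1796·sin 22.7°/858 = 1796·0.3859/858 = 0.8078.
θ₂ = arcsin 0.8078 = 53.88° from the normal.

53.9°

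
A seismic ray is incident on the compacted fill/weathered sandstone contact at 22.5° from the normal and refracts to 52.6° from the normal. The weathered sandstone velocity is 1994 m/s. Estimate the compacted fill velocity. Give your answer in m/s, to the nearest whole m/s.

961 m/s

sin 22.5° = 0.3827; sin 52.6° = 0.7944.
V₁ = V₂·(sin θ₁/sin θ₂) = 1994·(0.3827/0.7944) = 960.54 m/s.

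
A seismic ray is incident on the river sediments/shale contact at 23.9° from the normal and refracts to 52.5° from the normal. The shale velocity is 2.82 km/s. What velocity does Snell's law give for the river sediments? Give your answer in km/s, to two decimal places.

1.44 km/s

Snell's law: sin 23.9°/V₁ = sin 52.5°/V₂.
V₁ = V₂·sin 23.9°/sin 52.5° = 2.82 × 0.5107 = 1.44 km/s.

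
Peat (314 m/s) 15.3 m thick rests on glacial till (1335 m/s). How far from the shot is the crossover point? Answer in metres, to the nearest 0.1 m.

θ_c = arcsin(314/1335) = 13.60°, so cos θ_c = 0.9719 and tᵢ = 2h cos θ_c/V₁ = 0.0947 s.
At crossover x/V₁ = x/V₂ + tᵢ ⇒ x = tᵢ/(1/V₁ − 1/V₂) = 0.09472/(3.1847e-03 − 7.4906e-04) = 38.89 m.

38.9 m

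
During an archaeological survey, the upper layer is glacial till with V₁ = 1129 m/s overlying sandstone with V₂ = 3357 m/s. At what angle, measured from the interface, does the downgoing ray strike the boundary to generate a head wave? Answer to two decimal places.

70.35°

Critical incidence: sin θ_c = V₁/V₂ = 1129/3357 = 0.3363.
θ_c = arcsin 0.3363 = 19.65°.
Measured from the interface: 90° − 19.65° = 70.35°.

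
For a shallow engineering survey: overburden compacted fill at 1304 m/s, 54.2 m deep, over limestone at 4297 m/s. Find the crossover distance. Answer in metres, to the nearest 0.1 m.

x_cross = 2h·√((V₂+V₁)/(V₂−V₁)).
(V₂+V₁)/(V₂−V₁) = (4297+1304)/(4297−1304) = 1.8714; √ = 1.3680.
x_cross = 2·54.2·1.3680 = 148.29 m.

148.3 m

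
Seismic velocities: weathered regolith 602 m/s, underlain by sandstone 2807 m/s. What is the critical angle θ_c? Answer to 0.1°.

12.4°

Critical incidence: sin θ_c = V₁/V₂ = 602/2807 = 0.2145.
θ_c = arcsin 0.2145 = 12.38°.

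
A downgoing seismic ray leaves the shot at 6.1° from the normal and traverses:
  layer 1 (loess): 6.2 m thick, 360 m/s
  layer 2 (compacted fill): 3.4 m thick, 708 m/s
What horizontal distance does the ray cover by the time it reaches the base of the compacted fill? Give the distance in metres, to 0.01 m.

1.39 m

p = sin θ₁/V₁ = sin 6.1°/360 = 2.9518e-04 s/m is conserved through the stack.
Layer 1: θ = 6.10°; offset = 6.2·tan 6.10° = 0.6626 m.
Layer 2: sin θ = p·708 = 0.2090 → θ = 12.06°; offset = 3.4·tan 12.06° = 0.7266 m.
Summing the layer offsets gives 1.3892 m.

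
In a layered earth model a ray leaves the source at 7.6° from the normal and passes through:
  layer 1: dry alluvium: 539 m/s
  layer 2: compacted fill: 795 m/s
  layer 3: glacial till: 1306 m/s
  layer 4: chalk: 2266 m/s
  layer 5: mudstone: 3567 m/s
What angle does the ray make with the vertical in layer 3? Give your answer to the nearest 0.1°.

Ray parameter p = sin 7.6° / 539 = 2.4537e-04 s/m.
sin θ_3 = p·V_3 = 2.4537e-04 × 1306 = 0.3205.
θ_3 = 18.69° from the vertical.

18.7°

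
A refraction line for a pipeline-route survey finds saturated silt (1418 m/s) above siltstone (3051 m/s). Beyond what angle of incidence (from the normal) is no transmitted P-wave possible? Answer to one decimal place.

27.7°

Critical incidence: sin θ_c = V₁/V₂ = 1418/3051 = 0.4648.
θ_c = arcsin 0.4648 = 27.70°.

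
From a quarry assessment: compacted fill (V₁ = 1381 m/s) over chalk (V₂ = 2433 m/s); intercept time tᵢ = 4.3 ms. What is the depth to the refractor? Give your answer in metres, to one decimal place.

3.6 m

h = tᵢ·V₁·V₂ / (2·√(V₂²−V₁²)).
√(V₂²−V₁²) = √(2433² − 1381²) = 2003.1 m/s.
h = 0.0043 s × 1381 × 2433 / (2 × 2003.1) = 3.61 m.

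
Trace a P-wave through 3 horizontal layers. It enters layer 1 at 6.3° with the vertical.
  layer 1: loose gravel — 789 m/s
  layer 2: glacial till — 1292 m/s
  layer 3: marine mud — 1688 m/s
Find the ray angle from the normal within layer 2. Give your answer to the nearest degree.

Snell's law across each interface conserves sin θ / V, so sin θ_2 = V_2·sin θ₁/V₁.
sin θ_2 = 1292 × sin 6.3° / 789 = 0.1797.
θ_2 = arcsin 0.1797 = 10.35°.

10°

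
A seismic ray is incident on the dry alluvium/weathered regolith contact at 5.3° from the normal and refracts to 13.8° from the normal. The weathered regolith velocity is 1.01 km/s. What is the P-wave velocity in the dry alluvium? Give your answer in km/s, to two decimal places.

sin 5.3° = 0.0924; sin 13.8° = 0.2385.
V₁ = V₂·(sin θ₁/sin θ₂) = 1.01·(0.0924/0.2385) = 0.39 km/s.

0.39 km/s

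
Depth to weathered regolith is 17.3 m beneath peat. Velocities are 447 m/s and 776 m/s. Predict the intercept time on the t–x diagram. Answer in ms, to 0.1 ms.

θ_c = arcsin(V₁/V₂) = arcsin(447/776) = 35.17°; cos θ_c = 0.8174.
tᵢ = 2h·cos θ_c / V₁ = 2·17.3·0.8174 / 447 = 0.06327 s.

63.3 ms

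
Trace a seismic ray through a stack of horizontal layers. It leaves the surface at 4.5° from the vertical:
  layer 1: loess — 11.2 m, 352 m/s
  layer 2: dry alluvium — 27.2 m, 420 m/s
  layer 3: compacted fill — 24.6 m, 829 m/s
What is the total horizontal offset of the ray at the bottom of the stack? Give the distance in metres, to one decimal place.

8.1 m

Ray parameter p = sin 4.5° / 352 m/s = 2.2290e-04 s/m.
Layer 1: θ = 4.50°; offset = 11.2·tan 4.50° = 0.881 m.
Layer 2: sin θ = p·420 = 0.0936 → θ = 5.37°; offset = 27.2·tan 5.37° = 2.558 m.
Layer 3: sin θ = p·829 = 0.1848 → θ = 10.65°; offset = 24.6·tan 10.65° = 4.625 m.
Σ offsets = 8.064 m.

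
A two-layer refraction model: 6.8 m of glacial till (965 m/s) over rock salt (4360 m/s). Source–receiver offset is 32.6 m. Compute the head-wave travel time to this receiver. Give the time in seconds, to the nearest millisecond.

t = x/V₂ + 2h·√(V₂²−V₁²)/(V₁V₂).
√(V₂²−V₁²) = √(4360²−965²) = 4251.9 m/s; delay term = 2·6.8·4251.9/(965·4360) = 0.01374 s.
t = 32.6/4360 + 0.01374 = 0.02122 s.

0.021 s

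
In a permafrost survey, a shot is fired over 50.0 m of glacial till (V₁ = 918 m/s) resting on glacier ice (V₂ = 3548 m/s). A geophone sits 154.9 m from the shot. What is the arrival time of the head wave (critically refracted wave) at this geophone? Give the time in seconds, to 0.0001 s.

0.1489 s

θ_c = arcsin(V₁/V₂) = arcsin(918/3548) = 15.00°, cos θ_c = 0.9659.
Intercept time tᵢ = 2h cos θ_c / V₁ = 2·50.0·0.9659/918 = 0.10522 s.
t = x/V₂ + tᵢ = 154.9/3548 + 0.10522 = 0.14888 s.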